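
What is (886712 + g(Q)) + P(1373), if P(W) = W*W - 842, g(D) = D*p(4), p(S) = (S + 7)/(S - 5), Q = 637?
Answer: 2763992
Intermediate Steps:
p(S) = (7 + S)/(-5 + S)
g(D) = -11*D (g(D) = D*((7 + 4)/(-5 + 4)) = D*(11/(-1)) = D*(-1*11) = D*(-11) = -11*D)
P(W) = -842 + W**2 (P(W) = W**2 - 842 = -842 + W**2)
(886712 + g(Q)) + P(1373) = (886712 - 11*637) + (-842 + 1373**2) = (886712 - 7007) + (-842 + 1885129) = 879705 + 1884287 = 2763992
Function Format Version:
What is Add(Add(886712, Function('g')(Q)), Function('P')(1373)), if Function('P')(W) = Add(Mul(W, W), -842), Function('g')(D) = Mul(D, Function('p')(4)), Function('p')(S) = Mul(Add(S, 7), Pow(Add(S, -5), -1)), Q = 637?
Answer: 2763992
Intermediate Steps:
Function('p')(S) = Mul(Pow(Add(-5, S), -1), Add(7, S)) (Function('p')(S) = Mul(Add(7, S), Pow(Add(-5, S), -1)) = Mul(Pow(Add(-5, S), -1), Add(7, S)))
Function('g')(D) = Mul(-11, D) (Function('g')(D) = Mul(D, Mul(Pow(Add(-5, 4), -1), Add(7, 4))) = Mul(D, Mul(Pow(-1, -1), 11)) = Mul(D, Mul(-1, 11)) = Mul(D, -11) = Mul(-11, D))
Function('P')(W) = Add(-842, Pow(W, 2)) (Function('P')(W) = Add(Pow(W, 2), -842) = Add(-842, Pow(W, 2)))
Add(Add(886712, Function('g')(Q)), Function('P')(1373)) = Add(Add(886712, Mul(-11, 637)), Add(-842, Pow(1373, 2))) = Add(Add(886712, -7007), Add(-842, 1885129)) = Add(879705, 1884287) = 2763992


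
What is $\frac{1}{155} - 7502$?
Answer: $- \frac{1162809}{155} \approx -7502.0$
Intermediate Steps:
$\frac{1}{155} - 7502 = - \frac{1162809}{155}$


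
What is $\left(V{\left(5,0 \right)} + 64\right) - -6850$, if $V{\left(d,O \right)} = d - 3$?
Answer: $6916$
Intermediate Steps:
$V{\left(d,O \right)} = -3 + d$ ($V{\left(d,O \right)} = d - 3 = -3 + d$)
$\left(V{\left(5,0 \right)} + 64\right) - -6850 = \left(\left(-3 + 5\right) + 64\right) - -6850 = \left(2 + 64\right) + 6850 = 66 + 6850 = 6916$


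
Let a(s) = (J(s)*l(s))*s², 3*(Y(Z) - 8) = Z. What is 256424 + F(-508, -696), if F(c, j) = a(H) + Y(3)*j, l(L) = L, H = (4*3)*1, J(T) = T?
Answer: 270896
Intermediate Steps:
Y(Z) = 8 + Z/3
H = 12 (H = 12*1 = 12)
a(s) = s⁴ (a(s) = (s*s)*s² = s²*s² = s⁴)
F(c, j) = 20736 + 9*j (F(c, j) = 12⁴ + (8 + (⅓)*3)*j = 20736 + (8 + 1)*j = 20736 + 9*j)
256424 + F(-508, -696) = 256424 + (20736 + 9*(-696)) = 256424 + (20736 - 6264) = 256424 + 14472 = 270896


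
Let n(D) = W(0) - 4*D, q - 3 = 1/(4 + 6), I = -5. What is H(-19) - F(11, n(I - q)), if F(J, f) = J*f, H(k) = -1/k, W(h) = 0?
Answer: -33853/95 ≈ -356.35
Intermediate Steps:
q = 31/10 (q = 3 + 1/(4 + 6) = 3 + 1/10 = 3 + ⅒ = 31/10 ≈ 3.1000)
n(D) = -4*D (n(D) = 0 - 4*D = -4*D)
H(-19) - F(11, n(I - q)) = -1/(-19) - 11*(-4*(-5 - 1*31/10)) = -1*(-1/19) - 11*(-4*(-5 - 31/10)) = 1/19 - 11*(-4*(-81/10)) = 1/19 - 11*162/5 = 1/19 - 1*1782/5 = 1/19 - 1782/5 = -33853/95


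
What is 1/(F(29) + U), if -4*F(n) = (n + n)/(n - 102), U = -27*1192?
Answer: -146/4698835 ≈ -3.1072e-5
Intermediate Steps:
U = -32184
F(n) = -n/(2*(-102 + n)) (F(n) = -(n + n)/(4*(n - 102)) = -2*n/(4*(-102 + n)) = -n/(2*(-102 + n)))
1/(F(29) + U) = 1/(-1*29/(-204 + 2*29) - 32184) = 1/(-1*29/(-204 + 58) - 32184) = 1/(-1*29/(-146) - 32184) = 1/(-1*29*(-1/146) - 32184) = 1/(29/146 - 32184) = 1/(-4698835/146) = -146/4698835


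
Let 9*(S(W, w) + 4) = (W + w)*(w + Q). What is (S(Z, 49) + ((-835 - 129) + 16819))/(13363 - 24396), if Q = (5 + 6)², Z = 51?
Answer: -159659/99297 ≈ -1.6079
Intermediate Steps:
Q = 121 (Q = 11² = 121)
S(W, w) = -4 + (121 + w)*(W + w)/9 (S(W, w) = -4 + ((W + w)*(w + 121))/9 = -4 + ((W + w)*(121 + w))/9 = -4 + ((121 + w)*(W + w))/9 = -4 + (121 + w)*(W + w)/9)
(S(Z, 49) + ((-835 - 129) + 16819))/(13363 - 24396) = ((-4 + (⅑)*49² + (121/9)*51 + (121/9)*49 + (⅑)*51*49) + ((-835 - 129) + 16819))/(13363 - 24396) = ((-4 + (⅑)*2401 + 2057/3 + 5929/9 + 833/3) + (-964 + 16819))/(-11033) = ((-4 + 2401/9 + 2057/3 + 5929/9 + 833/3) + 15855)*(-1/11033) = (16964/9 + 15855)*(-1/11033) = (159659/9)*(-1/11033) = -159659/99297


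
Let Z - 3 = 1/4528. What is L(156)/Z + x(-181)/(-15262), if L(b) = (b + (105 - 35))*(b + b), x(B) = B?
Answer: 374832955609/15948790 ≈ 23502.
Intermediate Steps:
L(b) = 2*b*(70 + b) (L(b) = (b + 70)*(2*b) = (70 + b)*(2*b) = 2*b*(70 + b))
Z = 13585/4528 (Z = 3 + 1/4528 = 13585/4528 ≈ 3.0002)
L(156)/Z + x(-181)/(-15262) = (2*156*(70 + 156))/(13585/4528) - 181/(-15262) = (2*156*226)*(4528/13585) - 181*(-1/15262) = 70512*(4528/13585) + 181/15262 = 24559872/1045 + 181/15262 = 374832955609/15948790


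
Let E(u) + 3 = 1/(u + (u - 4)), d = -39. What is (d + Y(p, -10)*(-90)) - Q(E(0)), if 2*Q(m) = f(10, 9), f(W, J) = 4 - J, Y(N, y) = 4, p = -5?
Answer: -793/2 ≈ -396.50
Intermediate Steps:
E(u) = -3 + 1/(-4 + 2*u) (E(u) = -3 + 1/(u + (u - 4)) = -3 + 1/(u + (-4 + u)) = -3 + 1/(-4 + 2*u))
Q(m) = -5/2 (Q(m) = (4 - 1*9)/2 = (4 - 9)/2 = (1/2)*(-5) = -5/2)
(d + Y(p, -10)*(-90)) - Q(E(0)) = (-39 + 4*(-90)) - 1*(-5/2) = (-39 - 360) + 5/2 = -399 + 5/2 = -793/2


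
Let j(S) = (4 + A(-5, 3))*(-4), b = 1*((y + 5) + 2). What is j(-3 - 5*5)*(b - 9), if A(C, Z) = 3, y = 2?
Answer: 0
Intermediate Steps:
b = 9 (b = 1*((2 + 5) + 2) = 1*(7 + 2) = 1*9 = 9)
j(S) = -28 (j(S) = (4 + 3)*(-4) = 7*(-4) = -28)
j(-3 - 5*5)*(b - 9) = -28*(9 - 9) = -28*0 = 0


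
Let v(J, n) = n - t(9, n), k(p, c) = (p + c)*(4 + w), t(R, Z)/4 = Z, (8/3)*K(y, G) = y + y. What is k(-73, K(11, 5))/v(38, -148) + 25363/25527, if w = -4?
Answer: 25363/25527 ≈ 0.99358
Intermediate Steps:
K(y, G) = 3*y/4 (K(y, G) = 3*(y + y)/8 = 3*(2*y)/8 = 3*y/4)
t(R, Z) = 4*Z
k(p, c) = 0 (k(p, c) = (p + c)*(4 - 4) = (c + p)*0 = 0)
v(J, n) = -3*n (v(J, n) = n - 4*n = -3*n)
k(-73, K(11, 5))/v(38, -148) + 25363/25527 = 0/((-3*(-148))) + 25363/25527 = 0/444 + 25363*(1/25527) = 0*(1/444) + 25363/25527 = 0 + 25363/25527 = 25363/25527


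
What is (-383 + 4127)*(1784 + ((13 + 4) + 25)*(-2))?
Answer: 6364800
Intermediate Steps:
(-383 + 4127)*(1784 + ((13 + 4) + 25)*(-2)) = 3744*(1784 + (17 + 25)*(-2)) = 3744*(1784 + 42*(-2)) = 3744*(1784 - 84) = 3744*1700 = 6364800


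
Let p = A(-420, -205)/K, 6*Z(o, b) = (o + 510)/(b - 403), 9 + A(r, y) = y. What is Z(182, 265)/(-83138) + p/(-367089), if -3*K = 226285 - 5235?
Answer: 2337840085913/232745106105720450 ≈ 1.0045e-5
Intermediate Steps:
A(r, y) = -9 + y
K = -221050/3 (K = -(226285 - 5235)/3 = -1/3*221050 = -221050/3 ≈ -73683.)
Z(o, b) = (510 + o)/(6*(-403 + b)) (Z(o, b) = ((o + 510)/(b - 403))/6 = ((510 + o)/(-403 + b))/6 = (510 + o)/(6*(-403 + b)))
p = 321/110525 (p = (-9 - 205)/(-221050/3) = -214*(-3/221050) = 321/110525 ≈ 0.0029043)
Z(182, 265)/(-83138) + p/(-367089) = ((510 + 182)/(6*(-403 + 265)))/(-83138) + (321/110525)/(-367089) = ((1/6)*692/(-138))*(-1/83138) + (321/110525)*(-1/367089) = ((1/6)*(-1/138)*692)*(-1/83138) - 107/13524170575 = -173/207*(-1/83138) - 107/13524170575 = 173/17209566 - 107/13524170575 = 2337840085913/232745106105720450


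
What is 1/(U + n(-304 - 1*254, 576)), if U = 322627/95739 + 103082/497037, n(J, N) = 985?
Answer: 15861941781/15680754828884 ≈ 0.0010116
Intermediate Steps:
U = 56742174599/15861941781 (U = 322627*(1/95739) + 103082*(1/497037) = 322627/95739 + 103082/497037 = 56742174599/15861941781 ≈ 3.5773)
1/(U + n(-304 - 1*254, 576)) = 1/(56742174599/15861941781 + 985) = 1/(15680754828884/15861941781) = 15861941781/15680754828884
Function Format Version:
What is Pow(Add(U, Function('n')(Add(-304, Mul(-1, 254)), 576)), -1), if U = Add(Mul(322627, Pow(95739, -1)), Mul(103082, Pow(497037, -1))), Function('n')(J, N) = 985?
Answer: Rational(15861941781, 15680754828884) ≈ 0.0010116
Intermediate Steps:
U = Rational(56742174599, 15861941781) (U = Add(Mul(322627, Rational(1, 95739)), Mul(103082, Rational(1, 497037))) = Add(Rational(322627, 95739), Rational(103082, 497037)) = Rational(56742174599, 15861941781) ≈ 3.5773)
Pow(Add(U, Function('n')(Add(-304, Mul(-1, 254)), 576)), -1) = Pow(Add(Rational(56742174599, 15861941781), 985), -1) = Pow(Rational(15680754828884, 15861941781), -1) = Rational(15861941781, 15680754828884)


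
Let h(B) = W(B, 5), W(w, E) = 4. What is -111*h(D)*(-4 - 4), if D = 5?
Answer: 3552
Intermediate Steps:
h(B) = 4
-111*h(D)*(-4 - 4) = -444*(-4 - 4) = -444*(-8) = -111*(-32) = 3552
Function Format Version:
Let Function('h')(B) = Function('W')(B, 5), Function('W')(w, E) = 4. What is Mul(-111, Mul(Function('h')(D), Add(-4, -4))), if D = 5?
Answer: 3552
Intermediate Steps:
Function('h')(B) = 4
Mul(-111, Mul(Function('h')(D), Add(-4, -4))) = Mul(-111, Mul(4, Add(-4, -4))) = Mul(-111, Mul(4, -8)) = Mul(-111, -32) = 3552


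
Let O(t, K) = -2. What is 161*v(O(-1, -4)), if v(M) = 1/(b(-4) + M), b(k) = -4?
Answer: -161/6 ≈ -26.833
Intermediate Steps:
v(M) = 1/(-4 + M)
161*v(O(-1, -4)) = 161/(-4 - 2) = 161/(-6) = 161*(-⅙) = -161/6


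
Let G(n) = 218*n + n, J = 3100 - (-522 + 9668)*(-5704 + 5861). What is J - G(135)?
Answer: -1462387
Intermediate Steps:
J = -1432822 (J = 3100 - 9146*157 = 3100 - 1*1435922 = 3100 - 1435922 = -1432822)
G(n) = 219*n
J - G(135) = -1432822 - 219*135 = -1432822 - 1*29565 = -1432822 - 29565 = -1462387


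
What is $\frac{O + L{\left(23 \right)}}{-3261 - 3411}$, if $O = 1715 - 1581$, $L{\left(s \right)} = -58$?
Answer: $- \frac{19}{1668} \approx -0.011391$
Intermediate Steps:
$O = 134$
$\frac{O + L{\left(23 \right)}}{-3261 - 3411} = \frac{134 - 58}{-3261 - 3411} = \frac{76}{-6672} = 76 \left(- \frac{1}{6672}\right) = - \frac{19}{1668}$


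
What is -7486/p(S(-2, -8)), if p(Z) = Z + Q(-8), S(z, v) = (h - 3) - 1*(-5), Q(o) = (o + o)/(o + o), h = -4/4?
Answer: -3743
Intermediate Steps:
h = -1 (h = -4*¼ = -1)
Q(o) = 1 (Q(o) = (2*o)/((2*o)) = (2*o)*(1/(2*o)) = 1)
S(z, v) = 1 (S(z, v) = (-1 - 3) - 1*(-5) = -4 + 5 = 1)
p(Z) = 1 + Z (p(Z) = Z + 1 = 1 + Z)
-7486/p(S(-2, -8)) = -7486/(1 + 1) = -7486/2 = -7486*½ = -3743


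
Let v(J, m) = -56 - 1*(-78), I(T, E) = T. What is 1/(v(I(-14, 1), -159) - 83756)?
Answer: -1/83734 ≈ -1.1943e-5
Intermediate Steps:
v(J, m) = 22 (v(J, m) = -56 + 78 = 22)
1/(v(I(-14, 1), -159) - 83756) = 1/(22 - 83756) = 1/(-83734) = -1/83734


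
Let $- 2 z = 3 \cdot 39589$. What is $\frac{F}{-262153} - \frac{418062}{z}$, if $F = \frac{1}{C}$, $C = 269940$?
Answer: $\frac{1792993954467361}{254685325371180} \approx 7.04$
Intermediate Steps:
$z = - \frac{118767}{2}$ ($z = - \frac{3 \cdot 39589}{2} = \left(- \frac{1}{2}\right) 118767 = - \frac{118767}{2} \approx -59384.0$)
$F = \frac{1}{269940} \approx 3.7045 \cdot 10^{-6}$
$\frac{F}{-262153} - \frac{418062}{z} = \frac{1}{269940 \left(-262153\right)} - \frac{418062}{- \frac{118767}{2}} = \frac{1}{269940} \left(- \frac{1}{262153}\right) - - \frac{278708}{39589} = - \frac{1}{70765580820} + \frac{278708}{39589} = \frac{1792993954467361}{254685325371180}$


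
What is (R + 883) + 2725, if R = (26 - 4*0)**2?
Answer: 4284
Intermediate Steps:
R = 676 (R = (26 + 0)**2 = 26**2 = 676)
(R + 883) + 2725 = (676 + 883) + 2725 = 1559 + 2725 = 4284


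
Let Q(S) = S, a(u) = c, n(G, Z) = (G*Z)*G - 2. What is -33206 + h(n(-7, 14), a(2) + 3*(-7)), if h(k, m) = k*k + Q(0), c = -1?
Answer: 434650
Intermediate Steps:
n(G, Z) = -2 + Z*G**2 (n(G, Z) = Z*G**2 - 2 = -2 + Z*G**2)
a(u) = -1
h(k, m) = k**2 (h(k, m) = k*k + 0 = k**2 + 0 = k**2)
-33206 + h(n(-7, 14), a(2) + 3*(-7)) = -33206 + (-2 + 14*(-7)**2)**2 = -33206 + (-2 + 14*49)**2 = -33206 + (-2 + 686)**2 = -33206 + 684**2 = -33206 + 467856 = 434650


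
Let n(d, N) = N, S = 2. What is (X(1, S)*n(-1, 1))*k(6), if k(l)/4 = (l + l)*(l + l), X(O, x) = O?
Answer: 576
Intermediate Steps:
k(l) = 16*l**2 (k(l) = 4*((l + l)*(l + l)) = 4*((2*l)*(2*l)) = 4*(4*l**2) = 16*l**2)
(X(1, S)*n(-1, 1))*k(6) = (1*1)*(16*6**2) = 1*(16*36) = 1*576 = 576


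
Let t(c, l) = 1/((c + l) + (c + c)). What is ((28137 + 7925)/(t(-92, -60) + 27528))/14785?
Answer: 12116832/136752482495 ≈ 8.8604e-5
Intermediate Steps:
t(c, l) = 1/(l + 3*c) (t(c, l) = 1/((c + l) + 2*c) = 1/(l + 3*c))
((28137 + 7925)/(t(-92, -60) + 27528))/14785 = ((28137 + 7925)/(1/(-60 + 3*(-92)) + 27528))/14785 = (36062/(1/(-60 - 276) + 27528))*(1/14785) = (36062/(1/(-336) + 27528))*(1/14785) = (36062/(-1/336 + 27528))*(1/14785) = (36062/(9249407/336))*(1/14785) = (36062*(336/9249407))*(1/14785) = (12116832/9249407)*(1/14785) = 12116832/136752482495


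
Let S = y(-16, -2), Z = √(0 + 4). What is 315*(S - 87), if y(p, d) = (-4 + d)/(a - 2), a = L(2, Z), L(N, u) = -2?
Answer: -53865/2 ≈ -26933.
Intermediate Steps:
Z = 2 (Z = √4 = 2)
a = -2
y(p, d) = 1 - d/4 (y(p, d) = (-4 + d)/(-2 - 2) = (-4 + d)/(-4) = (-4 + d)*(-¼) = 1 - d/4)
S = 3/2 (S = 1 - ¼*(-2) = 1 + ½ = 3/2 ≈ 1.5000)
315*(S - 87) = 315*(3/2 - 87) = 315*(-171/2) = -53865/2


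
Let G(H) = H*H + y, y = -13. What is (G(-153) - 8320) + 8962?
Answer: 24038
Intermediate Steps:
G(H) = -13 + H² (G(H) = H*H - 13 = H² - 13 = -13 + H²)
(G(-153) - 8320) + 8962 = ((-13 + (-153)²) - 8320) + 8962 = ((-13 + 23409) - 8320) + 8962 = (23396 - 8320) + 8962 = 15076 + 8962 = 24038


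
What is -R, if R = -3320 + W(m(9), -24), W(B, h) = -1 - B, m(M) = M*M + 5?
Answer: 3407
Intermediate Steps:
m(M) = 5 + M² (m(M) = M² + 5 = 5 + M²)
R = -3407 (R = -3320 + (-1 - (5 + 9²)) = -3320 + (-1 - (5 + 81)) = -3320 + (-1 - 1*86) = -3320 + (-1 - 86) = -3320 - 87 = -3407)
-R = -1*(-3407) = 3407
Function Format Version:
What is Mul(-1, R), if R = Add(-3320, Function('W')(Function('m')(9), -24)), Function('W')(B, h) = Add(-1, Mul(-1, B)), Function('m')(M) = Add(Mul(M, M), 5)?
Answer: 3407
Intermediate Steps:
Function('m')(M) = Add(5, Pow(M, 2)) (Function('m')(M) = Add(Pow(M, 2), 5) = Add(5, Pow(M, 2)))
R = -3407 (R = Add(-3320, Add(-1, Mul(-1, Add(5, Pow(9, 2))))) = Add(-3320, Add(-1, Mul(-1, Add(5, 81)))) = Add(-3320, Add(-1, Mul(-1, 86))) = Add(-3320, Add(-1, -86)) = Add(-3320, -87) = -3407)
Mul(-1, R) = Mul(-1, -3407) = 3407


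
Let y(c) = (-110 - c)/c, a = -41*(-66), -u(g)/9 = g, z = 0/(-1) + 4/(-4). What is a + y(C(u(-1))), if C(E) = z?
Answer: 2815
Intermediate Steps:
z = -1 (z = 0*(-1) + 4*(-1/4) = 0 - 1 = -1)
u(g) = -9*g
C(E) = -1
a = 2706
y(c) = (-110 - c)/c
a + y(C(u(-1))) = 2706 + (-110 - 1*(-1))/(-1) = 2706 - (-110 + 1) = 2706 - 1*(-109) = 2706 + 109 = 2815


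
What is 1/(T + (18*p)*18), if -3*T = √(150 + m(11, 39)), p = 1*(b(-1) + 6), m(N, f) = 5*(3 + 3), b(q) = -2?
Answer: 324/419899 + √5/839798 ≈ 0.00077428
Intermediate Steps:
m(N, f) = 30 (m(N, f) = 5*6 = 30)
p = 4 (p = 1*(-2 + 6) = 1*4 = 4)
T = -2*√5 (T = -√(150 + 30)/3 = -2*√5 ≈ -4.4721)
1/(T + (18*p)*18) = 1/(-2*√5 + (18*4)*18) = 1/(-2*√5 + 72*18) = 1/(-2*√5 + 1296) = 1/(1296 - 2*√5)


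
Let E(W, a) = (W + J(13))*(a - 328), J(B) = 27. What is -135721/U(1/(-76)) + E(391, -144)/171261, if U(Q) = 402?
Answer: -7774342391/22948974 ≈ -338.77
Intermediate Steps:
E(W, a) = (-328 + a)*(27 + W) (E(W, a) = (W + 27)*(a - 328) = (27 + W)*(-328 + a) = (-328 + a)*(27 + W))
-135721/U(1/(-76)) + E(391, -144)/171261 = -135721/402 + (-8856 - 328*391 + 27*(-144) + 391*(-144))/171261 = -135721*1/402 + (-8856 - 128248 - 3888 - 56304)*(1/171261) = -135721/402 - 197296*1/171261 = -135721/402 - 197296/171261 = -7774342391/22948974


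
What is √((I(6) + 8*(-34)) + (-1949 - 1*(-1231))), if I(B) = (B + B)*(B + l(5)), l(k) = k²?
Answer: I*√618 ≈ 24.86*I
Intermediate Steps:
I(B) = 2*B*(25 + B) (I(B) = (B + B)*(B + 5²) = (2*B)*(B + 25) = (2*B)*(25 + B) = 2*B*(25 + B))
√((I(6) + 8*(-34)) + (-1949 - 1*(-1231))) = √((2*6*(25 + 6) + 8*(-34)) + (-1949 - 1*(-1231))) = √((2*6*31 - 272) + (-1949 + 1231)) = √((372 - 272) - 718) = √(100 - 718) = √(-618) = I*√618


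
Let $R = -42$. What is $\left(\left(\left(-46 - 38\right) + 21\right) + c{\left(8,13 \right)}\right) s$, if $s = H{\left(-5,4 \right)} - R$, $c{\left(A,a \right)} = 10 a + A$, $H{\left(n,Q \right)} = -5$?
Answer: $2775$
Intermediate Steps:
$c{\left(A,a \right)} = A + 10 a$
$s = 37$ ($s = -5 - -42 = -5 + 42 = 37$)
$\left(\left(\left(-46 - 38\right) + 21\right) + c{\left(8,13 \right)}\right) s = \left(\left(\left(-46 - 38\right) + 21\right) + \left(8 + 10 \cdot 13\right)\right) 37 = \left(\left(-84 + 21\right) + \left(8 + 130\right)\right) 37 = \left(-63 + 138\right) 37 = 75 \cdot 37 = 2775$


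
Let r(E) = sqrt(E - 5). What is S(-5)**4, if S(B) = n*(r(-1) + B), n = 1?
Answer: (5 - I*sqrt(6))**4 ≈ -239.0 - 930.81*I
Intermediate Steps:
r(E) = sqrt(-5 + E)
S(B) = B + I*sqrt(6) (S(B) = 1*(sqrt(-5 - 1) + B) = 1*(sqrt(-6) + B) = 1*(I*sqrt(6) + B) = 1*(B + I*sqrt(6)) = B + I*sqrt(6))
S(-5)**4 = (-5 + I*sqrt(6))**4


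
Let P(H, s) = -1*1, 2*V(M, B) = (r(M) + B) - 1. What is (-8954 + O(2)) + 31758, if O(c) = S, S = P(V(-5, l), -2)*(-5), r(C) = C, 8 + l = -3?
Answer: 22809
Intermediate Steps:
l = -11 (l = -8 - 3 = -11)
V(M, B) = -½ + B/2 + M/2 (V(M, B) = ((M + B) - 1)/2 = ((B + M) - 1)/2 = (-1 + B + M)/2 = -½ + B/2 + M/2)
P(H, s) = -1
S = 5 (S = -1*(-5) = 5)
O(c) = 5
(-8954 + O(2)) + 31758 = (-8954 + 5) + 31758 = -8949 + 31758 = 22809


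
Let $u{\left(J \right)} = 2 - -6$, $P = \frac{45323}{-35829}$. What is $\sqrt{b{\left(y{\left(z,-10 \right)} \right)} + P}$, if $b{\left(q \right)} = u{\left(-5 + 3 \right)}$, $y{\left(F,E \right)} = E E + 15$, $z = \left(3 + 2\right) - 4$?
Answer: $\frac{\sqrt{960651129}}{11943} \approx 2.5952$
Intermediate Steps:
$P = - \frac{45323}{35829}$ ($P = 45323 \left(- \frac{1}{35829}\right) = - \frac{45323}{35829} \approx -1.265$)
$u{\left(J \right)} = 8$ ($u{\left(J \right)} = 2 + 6 = 8$)
$z = 1$ ($z = 5 - 4 = 1$)
$y{\left(F,E \right)} = 15 + E^{2}$ ($y{\left(F,E \right)} = E^{2} + 15 = 15 + E^{2}$)
$b{\left(q \right)} = 8$
$\sqrt{b{\left(y{\left(z,-10 \right)} \right)} + P} = \sqrt{8 - \frac{45323}{35829}} = \sqrt{\frac{241309}{35829}} = \frac{\sqrt{960651129}}{11943}$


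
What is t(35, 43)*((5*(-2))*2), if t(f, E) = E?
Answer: -860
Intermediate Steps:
t(35, 43)*((5*(-2))*2) = 43*((5*(-2))*2) = 43*(-10*2) = 43*(-20) = -860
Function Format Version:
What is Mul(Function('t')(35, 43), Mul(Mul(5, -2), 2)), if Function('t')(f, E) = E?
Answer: -860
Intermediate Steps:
Mul(Function('t')(35, 43), Mul(Mul(5, -2), 2)) = Mul(43, Mul(Mul(5, -2), 2)) = Mul(43, Mul(-10, 2)) = Mul(43, -20) = -860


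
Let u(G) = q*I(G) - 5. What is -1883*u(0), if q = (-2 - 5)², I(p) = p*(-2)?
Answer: 9415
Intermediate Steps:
I(p) = -2*p
q = 49 (q = (-7)² = 49)
u(G) = -5 - 98*G (u(G) = 49*(-2*G) - 5 = -98*G - 5 = -5 - 98*G)
-1883*u(0) = -1883*(-5 - 98*0) = -1883*(-5 + 0) = -1883*(-5) = 9415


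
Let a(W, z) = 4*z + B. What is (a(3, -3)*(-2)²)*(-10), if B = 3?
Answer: 360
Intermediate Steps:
a(W, z) = 3 + 4*z (a(W, z) = 4*z + 3 = 3 + 4*z)
(a(3, -3)*(-2)²)*(-10) = ((3 + 4*(-3))*(-2)²)*(-10) = ((3 - 12)*4)*(-10) = -9*4*(-10) = -36*(-10) = 360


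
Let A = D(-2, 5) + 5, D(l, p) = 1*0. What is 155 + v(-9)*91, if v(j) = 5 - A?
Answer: 155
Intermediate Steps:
D(l, p) = 0
A = 5 (A = 0 + 5 = 5)
v(j) = 0 (v(j) = 5 - 1*5 = 5 - 5 = 0)
155 + v(-9)*91 = 155 + 0*91 = 155 + 0 = 155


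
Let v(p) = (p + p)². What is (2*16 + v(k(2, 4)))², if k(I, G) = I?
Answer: 2304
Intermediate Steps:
v(p) = 4*p² (v(p) = (2*p)² = 4*p²)
(2*16 + v(k(2, 4)))² = (2*16 + 4*2²)² = (32 + 4*4)² = (32 + 16)² = 48² = 2304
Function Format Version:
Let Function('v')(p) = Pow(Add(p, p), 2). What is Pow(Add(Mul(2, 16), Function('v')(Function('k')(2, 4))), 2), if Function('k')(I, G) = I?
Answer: 2304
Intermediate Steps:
Function('v')(p) = Mul(4, Pow(p, 2)) (Function('v')(p) = Pow(Mul(2, p), 2) = Mul(4, Pow(p, 2)))
Pow(Add(Mul(2, 16), Function('v')(Function('k')(2, 4))), 2) = Pow(Add(Mul(2, 16), Mul(4, Pow(2, 2))), 2) = Pow(Add(32, Mul(4, 4)), 2) = Pow(Add(32, 16), 2) = Pow(48, 2) = 2304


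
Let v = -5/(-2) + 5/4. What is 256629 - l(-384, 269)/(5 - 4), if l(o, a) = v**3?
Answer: 16420881/64 ≈ 2.5658e+5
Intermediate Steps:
v = 15/4 (v = -5*(-1/2) + 5*(1/4) = 5/2 + 5/4 = 15/4 ≈ 3.7500)
l(o, a) = 3375/64 (l(o, a) = (15/4)**3 = 3375/64)
256629 - l(-384, 269)/(5 - 4) = 256629 - 3375/((5 - 4)*64) = 256629 - 3375/(1*64) = 256629 - 3375/64 = 16420881/64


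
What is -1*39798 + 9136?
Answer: -30662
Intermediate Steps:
-1*39798 + 9136 = -39798 + 9136 = -30662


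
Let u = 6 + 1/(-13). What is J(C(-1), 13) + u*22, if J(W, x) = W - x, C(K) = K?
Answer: 1512/13 ≈ 116.31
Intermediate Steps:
u = 77/13 (u = 6 - 1/13 = 77/13 ≈ 5.9231)
J(C(-1), 13) + u*22 = (-1 - 1*13) + (77/13)*22 = (-1 - 13) + 1694/13 = -14 + 1694/13 = 1512/13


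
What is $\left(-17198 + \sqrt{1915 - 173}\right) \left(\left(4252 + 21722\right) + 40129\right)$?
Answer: $-1136839394 + 66103 \sqrt{1742} \approx -1.1341 \cdot 10^{9}$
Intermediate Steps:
$\left(-17198 + \sqrt{1915 - 173}\right) \left(\left(4252 + 21722\right) + 40129\right) = \left(-17198 + \sqrt{1742}\right) \left(25974 + 40129\right) = \left(-17198 + \sqrt{1742}\right) 66103 = -1136839394 + 66103 \sqrt{1742}$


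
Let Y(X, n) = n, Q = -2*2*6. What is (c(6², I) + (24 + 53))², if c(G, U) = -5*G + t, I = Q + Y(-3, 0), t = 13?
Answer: 8100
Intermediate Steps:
Q = -24 (Q = -4*6 = -24)
I = -24 (I = -24 + 0 = -24)
c(G, U) = 13 - 5*G (c(G, U) = -5*G + 13 = 13 - 5*G)
(c(6², I) + (24 + 53))² = ((13 - 5*6²) + (24 + 53))² = ((13 - 5*36) + 77)² = ((13 - 180) + 77)² = (-167 + 77)² = (-90)² = 8100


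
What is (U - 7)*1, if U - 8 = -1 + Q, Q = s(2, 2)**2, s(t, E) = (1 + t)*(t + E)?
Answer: 144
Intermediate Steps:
s(t, E) = (1 + t)*(E + t)
Q = 144 (Q = (2 + 2 + 2**2 + 2*2)**2 = (2 + 2 + 4 + 4)**2 = 12**2 = 144)
U = 151 (U = 8 + (-1 + 144) = 8 + 143 = 151)
(U - 7)*1 = (151 - 7)*1 = 144*1 = 144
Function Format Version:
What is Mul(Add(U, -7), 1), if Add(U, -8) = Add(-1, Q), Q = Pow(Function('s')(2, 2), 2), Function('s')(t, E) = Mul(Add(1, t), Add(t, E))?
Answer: 144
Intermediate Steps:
Function('s')(t, E) = Mul(Add(1, t), Add(E, t))
Q = 144 (Q = Pow(Add(2, 2, Pow(2, 2), Mul(2, 2)), 2) = Pow(Add(2, 2, 4, 4), 2) = Pow(12, 2) = 144)
U = 151 (U = Add(8, Add(-1, 144)) = Add(8, 143) = 151)
Mul(Add(U, -7), 1) = Mul(Add(151, -7), 1) = Mul(144, 1) = 144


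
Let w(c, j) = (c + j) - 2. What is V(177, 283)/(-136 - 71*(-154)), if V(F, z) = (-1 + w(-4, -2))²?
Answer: 81/10798 ≈ 0.0075014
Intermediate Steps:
w(c, j) = -2 + c + j
V(F, z) = 81 (V(F, z) = (-1 + (-2 - 4 - 2))² = (-1 - 8)² = (-9)² = 81)
V(177, 283)/(-136 - 71*(-154)) = 81/(-136 - 71*(-154)) = 81/(-136 + 10934) = 81/10798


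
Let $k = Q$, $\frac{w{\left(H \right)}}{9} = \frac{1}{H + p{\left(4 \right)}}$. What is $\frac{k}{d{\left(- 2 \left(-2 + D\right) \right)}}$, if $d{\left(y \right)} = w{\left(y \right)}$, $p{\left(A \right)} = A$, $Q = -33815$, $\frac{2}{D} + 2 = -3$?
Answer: $- \frac{297572}{9} \approx -33064.0$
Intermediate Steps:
$D = - \frac{2}{5}$ ($D = \frac{2}{-2 - 3} = \frac{2}{-5} = 2 \left(- \frac{1}{5}\right) = - \frac{2}{5} \approx -0.4$)
$w{\left(H \right)} = \frac{9}{4 + H}$ ($w{\left(H \right)} = \frac{9}{H + 4} = \frac{9}{4 + H}$)
$d{\left(y \right)} = \frac{9}{4 + y}$
$k = -33815$
$\frac{k}{d{\left(- 2 \left(-2 + D\right) \right)}} = - \frac{33815}{9 \frac{1}{4 - 2 \left(-2 - \frac{2}{5}\right)}} = - \frac{33815}{9 \frac{1}{4 - - \frac{24}{5}}} = - \frac{33815}{9 \frac{1}{4 + \frac{24}{5}}} = - \frac{33815}{9 \frac{1}{\frac{44}{5}}} = - \frac{33815}{9 \cdot \frac{5}{44}} = - \frac{33815}{\frac{45}{44}} = \left(-33815\right) \frac{44}{45} = - \frac{297572}{9}$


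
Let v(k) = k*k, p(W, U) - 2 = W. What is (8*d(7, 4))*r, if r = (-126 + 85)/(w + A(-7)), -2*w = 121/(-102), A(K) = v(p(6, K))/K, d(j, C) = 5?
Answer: 2341920/12209 ≈ 191.82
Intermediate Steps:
p(W, U) = 2 + W
v(k) = k**2
A(K) = 64/K (A(K) = (2 + 6)**2/K = 8**2/K = 64/K)
w = 121/204 (w = -121/(2*(-102)) = -121*(-1)/(2*102) = -1/2*(-121/102) = 121/204 ≈ 0.59314)
r = 58548/12209 (r = (-126 + 85)/(121/204 + 64/(-7)) = -41/(121/204 + 64*(-1/7)) = -41/(121/204 - 64/7) = -41/(-12209/1428) = -41*(-1428/12209) = 58548/12209 ≈ 4.7955)
(8*d(7, 4))*r = (8*5)*(58548/12209) = 40*(58548/12209) = 2341920/12209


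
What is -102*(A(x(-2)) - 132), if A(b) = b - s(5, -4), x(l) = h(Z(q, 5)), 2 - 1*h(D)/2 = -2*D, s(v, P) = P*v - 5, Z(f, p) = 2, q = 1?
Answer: 9690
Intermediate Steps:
s(v, P) = -5 + P*v
h(D) = 4 + 4*D (h(D) = 4 - (-4)*D = 4 + 4*D)
x(l) = 12 (x(l) = 4 + 4*2 = 4 + 8 = 12)
A(b) = 25 + b (A(b) = b - (-5 - 4*5) = b - (-5 - 20) = b - 1*(-25) = b + 25 = 25 + b)
-102*(A(x(-2)) - 132) = -102*((25 + 12) - 132) = -102*(37 - 132) = -102*(-95) = 9690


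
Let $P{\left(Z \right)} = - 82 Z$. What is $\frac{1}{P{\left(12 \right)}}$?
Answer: $- \frac{1}{984} \approx -0.0010163$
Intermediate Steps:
$\frac{1}{P{\left(12 \right)}} = \frac{1}{\left(-82\right) 12} = \frac{1}{-984} = - \frac{1}{984}$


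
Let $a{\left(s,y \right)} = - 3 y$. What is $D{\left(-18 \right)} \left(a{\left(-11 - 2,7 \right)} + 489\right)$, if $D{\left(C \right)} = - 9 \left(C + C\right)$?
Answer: $151632$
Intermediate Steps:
$D{\left(C \right)} = - 18 C$ ($D{\left(C \right)} = - 9 \cdot 2 C = - 18 C$)
$D{\left(-18 \right)} \left(a{\left(-11 - 2,7 \right)} + 489\right) = \left(-18\right) \left(-18\right) \left(\left(-3\right) 7 + 489\right) = 324 \left(-21 + 489\right) = 324 \cdot 468 = 151632$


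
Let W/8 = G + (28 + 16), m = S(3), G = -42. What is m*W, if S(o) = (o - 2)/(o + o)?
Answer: 8/3 ≈ 2.6667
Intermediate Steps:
S(o) = (-2 + o)/(2*o) (S(o) = (-2 + o)/((2*o)) = (-2 + o)*(1/(2*o)) = (-2 + o)/(2*o))
m = 1/6 (m = (1/2)*(-2 + 3)/3 = (1/2)*(1/3)*1 = 1/6 ≈ 0.16667)
W = 16 (W = 8*(-42 + (28 + 16)) = 8*(-42 + 44) = 8*2 = 16)
m*W = (1/6)*16 = 8/3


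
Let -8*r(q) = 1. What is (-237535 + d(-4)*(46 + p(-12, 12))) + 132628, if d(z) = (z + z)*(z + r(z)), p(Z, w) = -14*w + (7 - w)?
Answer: -109098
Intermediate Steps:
r(q) = -⅛ (r(q) = -⅛*1 = -⅛)
p(Z, w) = 7 - 15*w
d(z) = 2*z*(-⅛ + z) (d(z) = (z + z)*(z - ⅛) = (2*z)*(-⅛ + z) = 2*z*(-⅛ + z))
(-237535 + d(-4)*(46 + p(-12, 12))) + 132628 = (-237535 + ((¼)*(-4)*(-1 + 8*(-4)))*(46 + (7 - 15*12))) + 132628 = (-237535 + ((¼)*(-4)*(-1 - 32))*(46 + (7 - 180))) + 132628 = (-237535 + ((¼)*(-4)*(-33))*(46 - 173)) + 132628 = (-237535 + 33*(-127)) + 132628 = (-237535 - 4191) + 132628 = -241726 + 132628 = -109098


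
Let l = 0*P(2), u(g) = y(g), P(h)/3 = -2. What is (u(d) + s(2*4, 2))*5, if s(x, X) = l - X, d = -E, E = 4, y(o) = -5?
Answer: -35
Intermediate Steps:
P(h) = -6 (P(h) = 3*(-2) = -6)
d = -4 (d = -1*4 = -4)
u(g) = -5
l = 0 (l = 0*(-6) = 0)
s(x, X) = -X (s(x, X) = 0 - X = -X)
(u(d) + s(2*4, 2))*5 = (-5 - 1*2)*5 = (-5 - 2)*5 = -7*5 = -35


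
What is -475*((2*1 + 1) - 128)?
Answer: 59375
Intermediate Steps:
-475*((2*1 + 1) - 128) = -475*((2 + 1) - 128) = -475*(3 - 128) = -475*(-125) = 59375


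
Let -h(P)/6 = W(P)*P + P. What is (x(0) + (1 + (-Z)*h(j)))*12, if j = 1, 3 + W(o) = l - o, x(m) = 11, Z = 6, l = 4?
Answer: 576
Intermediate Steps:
W(o) = 1 - o (W(o) = -3 + (4 - o) = 1 - o)
h(P) = -6*P - 6*P*(1 - P) (h(P) = -6*((1 - P)*P + P) = -6*(P*(1 - P) + P) = -6*(P + P*(1 - P)) = -6*P - 6*P*(1 - P))
(x(0) + (1 + (-Z)*h(j)))*12 = (11 + (1 + (-1*6)*(6*1*(-2 + 1))))*12 = (11 + (1 - 36*(-1)))*12 = (11 + (1 - 6*(-6)))*12 = (11 + (1 + 36))*12 = (11 + 37)*12 = 48*12 = 576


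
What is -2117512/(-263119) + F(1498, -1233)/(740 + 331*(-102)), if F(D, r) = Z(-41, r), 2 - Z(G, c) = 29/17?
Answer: 1188714865893/147708165506 ≈ 8.0477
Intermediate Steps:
Z(G, c) = 5/17 (Z(G, c) = 2 - 29/17 = 5/17)
F(D, r) = 5/17
-2117512/(-263119) + F(1498, -1233)/(740 + 331*(-102)) = -2117512/(-263119) + 5/(17*(740 + 331*(-102))) = -2117512*(-1/263119) + 5/(17*(740 - 33762)) = 2117512/263119 + (5/17)/(-33022) = 2117512/263119 + (5/17)*(-1/33022) = 2117512/263119 - 5/561374 = 1188714865893/147708165506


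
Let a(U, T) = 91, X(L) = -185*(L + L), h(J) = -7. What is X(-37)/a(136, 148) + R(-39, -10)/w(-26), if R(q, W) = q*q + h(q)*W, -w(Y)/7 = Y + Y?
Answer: 56351/364 ≈ 154.81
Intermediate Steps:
w(Y) = -14*Y (w(Y) = -7*(Y + Y) = -14*Y)
X(L) = -370*L
R(q, W) = q² - 7*W (R(q, W) = q*q - 7*W = q² - 7*W)
X(-37)/a(136, 148) + R(-39, -10)/w(-26) = -370*(-37)/91 + ((-39)² - 7*(-10))/((-14*(-26))) = 13690*(1/91) + (1521 + 70)/364 = 13690/91 + 1591*(1/364) = 13690/91 + 1591/364 = 56351/364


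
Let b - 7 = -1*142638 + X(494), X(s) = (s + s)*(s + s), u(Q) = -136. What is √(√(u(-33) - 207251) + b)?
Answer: √(833513 + 3*I*√23043) ≈ 912.97 + 0.249*I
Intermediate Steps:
X(s) = 4*s² (X(s) = (2*s)*(2*s) = 4*s²)
b = 833513 (b = 7 + (-1*142638 + 4*494²) = 7 + (-142638 + 4*244036) = 7 + (-142638 + 976144) = 7 + 833506 = 833513)
√(√(u(-33) - 207251) + b) = √(√(-136 - 207251) + 833513) = √(√(-207387) + 833513) = √(3*I*√23043 + 833513) = √(833513 + 3*I*√23043)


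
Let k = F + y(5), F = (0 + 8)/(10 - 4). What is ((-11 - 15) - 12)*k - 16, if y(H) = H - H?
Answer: -200/3 ≈ -66.667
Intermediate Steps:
y(H) = 0
F = 4/3 (F = 8/6 = 8*(⅙) = 4/3 ≈ 1.3333)
k = 4/3 (k = 4/3 + 0 = 4/3 ≈ 1.3333)
((-11 - 15) - 12)*k - 16 = ((-11 - 15) - 12)*(4/3) - 16 = (-26 - 12)*(4/3) - 16 = -38*4/3 - 16 = -152/3 - 16 = -200/3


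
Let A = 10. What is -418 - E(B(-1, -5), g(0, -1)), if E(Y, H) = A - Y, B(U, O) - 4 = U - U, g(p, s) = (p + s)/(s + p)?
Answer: -424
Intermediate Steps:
g(p, s) = 1 (g(p, s) = (p + s)/(p + s) = 1)
B(U, O) = 4 (B(U, O) = 4 + (U - U) = 4 + 0 = 4)
E(Y, H) = 10 - Y
-418 - E(B(-1, -5), g(0, -1)) = -418 - (10 - 1*4) = -418 - (10 - 4) = -418 - 1*6 = -418 - 6 = -424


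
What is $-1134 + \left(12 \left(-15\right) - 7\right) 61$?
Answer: $-12541$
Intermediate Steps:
$-1134 + \left(12 \left(-15\right) - 7\right) 61 = -1134 + \left(-180 - 7\right) 61 = -1134 - 11407 = -12541$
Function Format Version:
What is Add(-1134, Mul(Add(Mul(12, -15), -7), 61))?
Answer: -12541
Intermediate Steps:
Add(-1134, Mul(Add(Mul(12, -15), -7), 61)) = Add(-1134, Mul(Add(-180, -7), 61)) = Add(-1134, Mul(-187, 61)) = Add(-1134, -11407) = -12541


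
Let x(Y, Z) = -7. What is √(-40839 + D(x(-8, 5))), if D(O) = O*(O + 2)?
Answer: 202*I ≈ 202.0*I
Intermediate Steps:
D(O) = O*(2 + O)
√(-40839 + D(x(-8, 5))) = √(-40839 - 7*(2 - 7)) = √(-40839 - 7*(-5)) = √(-40839 + 35) = √(-40804) = 202*I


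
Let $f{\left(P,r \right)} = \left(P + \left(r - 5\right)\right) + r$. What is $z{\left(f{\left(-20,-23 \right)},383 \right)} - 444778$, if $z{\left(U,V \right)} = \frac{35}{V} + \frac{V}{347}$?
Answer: $- \frac{59111282144}{132901} \approx -4.4478 \cdot 10^{5}$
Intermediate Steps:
$f{\left(P,r \right)} = -5 + P + 2 r$ ($f{\left(P,r \right)} = \left(P + \left(-5 + r\right)\right) + r = \left(-5 + P + r\right) + r = -5 + P + 2 r$)
$z{\left(U,V \right)} = \frac{35}{V} + \frac{V}{347}$ ($z{\left(U,V \right)} = \frac{35}{V} + V \frac{1}{347} = \frac{35}{V} + \frac{V}{347}$)
$z{\left(f{\left(-20,-23 \right)},383 \right)} - 444778 = \left(\frac{35}{383} + \frac{1}{347} \cdot 383\right) - 444778 = \left(35 \cdot \frac{1}{383} + \frac{383}{347}\right) - 444778 = \left(\frac{35}{383} + \frac{383}{347}\right) - 444778 = \frac{158834}{132901} - 444778 = - \frac{59111282144}{132901}$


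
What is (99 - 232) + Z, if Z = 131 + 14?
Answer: 12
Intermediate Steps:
Z = 145
(99 - 232) + Z = (99 - 232) + 145 = -133 + 145 = 12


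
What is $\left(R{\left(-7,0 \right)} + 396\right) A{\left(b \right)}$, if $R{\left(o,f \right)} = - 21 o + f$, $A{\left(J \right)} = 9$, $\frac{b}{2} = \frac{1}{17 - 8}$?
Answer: $4887$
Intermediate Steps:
$b = \frac{2}{9}$ ($b = \frac{2}{17 - 8} = \frac{2}{9} \approx 0.22222$)
$R{\left(o,f \right)} = f - 21 o$
$\left(R{\left(-7,0 \right)} + 396\right) A{\left(b \right)} = \left(\left(0 - -147\right) + 396\right) 9 = \left(\left(0 + 147\right) + 396\right) 9 = \left(147 + 396\right) 9 = 543 \cdot 9 = 4887$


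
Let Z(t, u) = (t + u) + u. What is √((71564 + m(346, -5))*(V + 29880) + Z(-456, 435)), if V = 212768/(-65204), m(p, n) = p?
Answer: 3*√63432016861592766/16301 ≈ 46351.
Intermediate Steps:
Z(t, u) = t + 2*u
V = -53192/16301 (V = 212768*(-1/65204) = -53192/16301 ≈ -3.2631)
√((71564 + m(346, -5))*(V + 29880) + Z(-456, 435)) = √((71564 + 346)*(-53192/16301 + 29880) + (-456 + 2*435)) = √(71910*(487020688/16301) + (-456 + 870)) = √(35021657674080/16301 + 414) = √(35021664422694/16301) = 3*√63432016861592766/16301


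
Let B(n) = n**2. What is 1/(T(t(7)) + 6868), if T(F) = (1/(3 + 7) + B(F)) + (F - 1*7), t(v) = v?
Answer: 10/69171 ≈ 0.00014457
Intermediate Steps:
T(F) = -69/10 + F + F**2 (T(F) = (1/(3 + 7) + F**2) + (F - 1*7) = (1/10 + F**2) + (F - 7) = (1/10 + F**2) + (-7 + F) = -69/10 + F + F**2)
1/(T(t(7)) + 6868) = 1/((-69/10 + 7 + 7**2) + 6868) = 1/((-69/10 + 7 + 49) + 6868) = 1/(491/10 + 6868) = 1/(69171/10) = 10/69171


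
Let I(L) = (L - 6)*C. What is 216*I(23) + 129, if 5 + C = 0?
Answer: -18231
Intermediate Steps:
C = -5 (C = -5 + 0 = -5)
I(L) = 30 - 5*L (I(L) = (L - 6)*(-5) = (-6 + L)*(-5) = 30 - 5*L)
216*I(23) + 129 = 216*(30 - 5*23) + 129 = 216*(30 - 115) + 129 = 216*(-85) + 129 = -18360 + 129 = -18231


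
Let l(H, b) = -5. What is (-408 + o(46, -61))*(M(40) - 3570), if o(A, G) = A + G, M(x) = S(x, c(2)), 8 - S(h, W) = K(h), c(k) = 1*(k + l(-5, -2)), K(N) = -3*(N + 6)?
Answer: 1448352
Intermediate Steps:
K(N) = -18 - 3*N (K(N) = -3*(6 + N) = -18 - 3*N)
c(k) = -5 + k (c(k) = 1*(k - 5) = 1*(-5 + k) = -5 + k)
S(h, W) = 26 + 3*h (S(h, W) = 8 - (-18 - 3*h) = 8 + (18 + 3*h) = 26 + 3*h)
M(x) = 26 + 3*x
(-408 + o(46, -61))*(M(40) - 3570) = (-408 + (46 - 61))*((26 + 3*40) - 3570) = (-408 - 15)*((26 + 120) - 3570) = -423*(146 - 3570) = -423*(-3424) = 1448352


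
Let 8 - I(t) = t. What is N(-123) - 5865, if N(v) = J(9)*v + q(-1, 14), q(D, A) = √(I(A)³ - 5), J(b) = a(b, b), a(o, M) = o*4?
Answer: -10293 + I*√221 ≈ -10293.0 + 14.866*I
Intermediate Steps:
I(t) = 8 - t
a(o, M) = 4*o
J(b) = 4*b
q(D, A) = √(-5 + (8 - A)³) (q(D, A) = √((8 - A)³ - 5) = √(-5 + (8 - A)³))
N(v) = 36*v + I*√221 (N(v) = (4*9)*v + √(-5 - (-8 + 14)³) = 36*v + √(-5 - 1*6³) = 36*v + √(-5 - 1*216) = 36*v + √(-5 - 216) = 36*v + √(-221) = 36*v + I*√221)
N(-123) - 5865 = (36*(-123) + I*√221) - 5865 = (-4428 + I*√221) - 5865 = -10293 + I*√221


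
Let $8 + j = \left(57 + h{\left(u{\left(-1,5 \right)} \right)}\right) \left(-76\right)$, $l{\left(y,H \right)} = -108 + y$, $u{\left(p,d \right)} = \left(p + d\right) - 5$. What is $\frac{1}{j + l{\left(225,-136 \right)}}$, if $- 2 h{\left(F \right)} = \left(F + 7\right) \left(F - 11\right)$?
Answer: $- \frac{1}{6959} \approx -0.0001437$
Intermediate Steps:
$u{\left(p,d \right)} = -5 + d + p$ ($u{\left(p,d \right)} = \left(d + p\right) - 5 = -5 + d + p$)
$h{\left(F \right)} = - \frac{\left(-11 + F\right) \left(7 + F\right)}{2}$ ($h{\left(F \right)} = - \frac{\left(F + 7\right) \left(F - 11\right)}{2} = - \frac{\left(7 + F\right) \left(-11 + F\right)}{2} = - \frac{\left(-11 + F\right) \left(7 + F\right)}{2}$)
$j = -7076$ ($j = -8 + \left(57 + \left(\frac{77}{2} + 2 \left(-5 + 5 - 1\right) - \frac{\left(-5 + 5 - 1\right)^{2}}{2}\right)\right) \left(-76\right) = -8 + \left(57 + \left(\frac{77}{2} + 2 \left(-1\right) - \frac{\left(-1\right)^{2}}{2}\right)\right) \left(-76\right) = -8 + \left(57 - -36\right) \left(-76\right) = -8 + \left(57 + 36\right) \left(-76\right) = -8 + 93 \left(-76\right) = -8 - 7068 = -7076$)
$\frac{1}{j + l{\left(225,-136 \right)}} = \frac{1}{-7076 + \left(-108 + 225\right)} = \frac{1}{-7076 + 117} = \frac{1}{-6959} = - \frac{1}{6959}$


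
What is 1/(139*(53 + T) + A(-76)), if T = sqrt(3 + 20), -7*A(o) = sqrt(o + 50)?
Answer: 7/(51569 + 973*sqrt(23) - I*sqrt(26)) ≈ 0.00012448 + 1.1287e-8*I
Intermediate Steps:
A(o) = -sqrt(50 + o)/7 (A(o) = -sqrt(o + 50)/7 = -sqrt(50 + o)/7)
T = sqrt(23) ≈ 4.7958
1/(139*(53 + T) + A(-76)) = 1/(139*(53 + sqrt(23)) - sqrt(50 - 76)/7) = 1/((7367 + 139*sqrt(23)) - I*sqrt(26)/7) = 1/(7367 + 139*sqrt(23) - I*sqrt(26)/7)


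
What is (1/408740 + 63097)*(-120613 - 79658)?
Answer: -5165042718768651/408740 ≈ -1.2637e+10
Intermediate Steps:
(1/408740 + 63097)*(-120613 - 79658) = (1/408740 + 63097)*(-200271) = (25790267781/408740)*(-200271) = -5165042718768651/408740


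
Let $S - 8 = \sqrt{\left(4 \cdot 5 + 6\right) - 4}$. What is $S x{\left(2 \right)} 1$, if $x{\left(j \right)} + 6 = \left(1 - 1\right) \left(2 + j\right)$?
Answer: $-48 - 6 \sqrt{22} \approx -76.142$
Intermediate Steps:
$x{\left(j \right)} = -6$ ($x{\left(j \right)} = -6 + \left(1 - 1\right) \left(2 + j\right) = -6 + 0 \left(2 + j\right) = -6 + 0 = -6$)
$S = 8 + \sqrt{22}$ ($S = 8 + \sqrt{\left(4 \cdot 5 + 6\right) - 4} = 8 + \sqrt{\left(20 + 6\right) - 4} = 8 + \sqrt{26 - 4} = 8 + \sqrt{22} \approx 12.69$)
$S x{\left(2 \right)} 1 = \left(8 + \sqrt{22}\right) \left(-6\right) 1 = \left(-48 - 6 \sqrt{22}\right) 1 = -48 - 6 \sqrt{22}$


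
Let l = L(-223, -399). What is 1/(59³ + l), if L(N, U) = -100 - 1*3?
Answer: 1/205276 ≈ 4.8715e-6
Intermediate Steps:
L(N, U) = -103 (L(N, U) = -100 - 3 = -103)
l = -103
1/(59³ + l) = 1/(59³ - 103) = 1/(205379 - 103) = 1/205276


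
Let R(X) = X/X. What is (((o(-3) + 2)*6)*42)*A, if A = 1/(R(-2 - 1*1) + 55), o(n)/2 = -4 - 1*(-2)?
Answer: -9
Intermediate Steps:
o(n) = -4 (o(n) = 2*(-4 - 1*(-2)) = 2*(-4 + 2) = 2*(-2) = -4)
R(X) = 1
A = 1/56 (A = 1/(1 + 55) = 1/56 ≈ 0.017857)
(((o(-3) + 2)*6)*42)*A = (((-4 + 2)*6)*42)*(1/56) = (-2*6*42)*(1/56) = -12*42*(1/56) = -504*1/56 = -9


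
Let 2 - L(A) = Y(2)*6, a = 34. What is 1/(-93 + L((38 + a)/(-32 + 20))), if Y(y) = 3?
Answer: -1/109 ≈ -0.0091743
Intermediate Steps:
L(A) = -16 (L(A) = 2 - 3*6 = 2 - 1*18 = 2 - 18 = -16)
1/(-93 + L((38 + a)/(-32 + 20))) = 1/(-93 - 16) = 1/(-109) = -1/109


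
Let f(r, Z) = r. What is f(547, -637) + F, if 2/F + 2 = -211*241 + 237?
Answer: 13843475/25308 ≈ 547.00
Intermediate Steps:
F = -1/25308 (F = 2/(-2 + (-211*241 + 237)) = 2/(-2 + (-50851 + 237)) = 2/(-2 - 50614) = 2/(-50616) = 2*(-1/50616) = -1/25308 ≈ -3.9513e-5)
f(547, -637) + F = 547 - 1/25308 = 13843475/25308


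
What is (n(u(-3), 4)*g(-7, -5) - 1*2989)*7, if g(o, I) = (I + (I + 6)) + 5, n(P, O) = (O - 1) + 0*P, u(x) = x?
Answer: -20902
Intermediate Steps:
n(P, O) = -1 + O (n(P, O) = (-1 + O) + 0 = -1 + O)
g(o, I) = 11 + 2*I (g(o, I) = (I + (6 + I)) + 5 = (6 + 2*I) + 5 = 11 + 2*I)
(n(u(-3), 4)*g(-7, -5) - 1*2989)*7 = ((-1 + 4)*(11 + 2*(-5)) - 1*2989)*7 = (3*(11 - 10) - 2989)*7 = (3*1 - 2989)*7 = (3 - 2989)*7 = -2986*7 = -20902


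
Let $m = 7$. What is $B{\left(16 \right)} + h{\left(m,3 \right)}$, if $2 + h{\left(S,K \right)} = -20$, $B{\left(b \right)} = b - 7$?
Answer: $-13$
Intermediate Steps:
$B{\left(b \right)} = -7 + b$
$h{\left(S,K \right)} = -22$ ($h{\left(S,K \right)} = -2 - 20 = -22$)
$B{\left(16 \right)} + h{\left(m,3 \right)} = \left(-7 + 16\right) - 22 = 9 - 22 = -13$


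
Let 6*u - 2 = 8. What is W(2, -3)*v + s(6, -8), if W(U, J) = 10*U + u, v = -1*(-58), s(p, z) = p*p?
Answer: 3878/3 ≈ 1292.7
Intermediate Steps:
s(p, z) = p²
u = 5/3 (u = ⅓ + (⅙)*8 = ⅓ + 4/3 = 5/3 ≈ 1.6667)
v = 58
W(U, J) = 5/3 + 10*U (W(U, J) = 10*U + 5/3 = 5/3 + 10*U)
W(2, -3)*v + s(6, -8) = (5/3 + 10*2)*58 + 6² = (5/3 + 20)*58 + 36 = (65/3)*58 + 36 = 3770/3 + 36 = 3878/3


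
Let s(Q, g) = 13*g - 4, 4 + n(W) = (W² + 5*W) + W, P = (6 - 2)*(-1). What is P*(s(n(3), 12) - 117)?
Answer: -140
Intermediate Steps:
P = -4 (P = 4*(-1) = -4)
n(W) = -4 + W² + 6*W (n(W) = -4 + ((W² + 5*W) + W) = -4 + (W² + 6*W) = -4 + W² + 6*W)
s(Q, g) = -4 + 13*g
P*(s(n(3), 12) - 117) = -4*((-4 + 13*12) - 117) = -4*((-4 + 156) - 117) = -4*(152 - 117) = -4*35 = -140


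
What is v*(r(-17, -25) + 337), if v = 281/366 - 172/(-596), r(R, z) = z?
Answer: 2995564/9089 ≈ 329.58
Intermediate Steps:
v = 57607/54534 (v = 281*(1/366) - 172*(-1/596) = 281/366 + 43/149 = 57607/54534 ≈ 1.0564)
v*(r(-17, -25) + 337) = 57607*(-25 + 337)/54534 = (57607/54534)*312 = 2995564/9089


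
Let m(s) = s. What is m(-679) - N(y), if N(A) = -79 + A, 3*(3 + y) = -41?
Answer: -1750/3 ≈ -583.33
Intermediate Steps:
y = -50/3 (y = -3 + (⅓)*(-41) = -3 - 41/3 = -50/3 ≈ -16.667)
m(-679) - N(y) = -679 - (-79 - 50/3) = -679 - 1*(-287/3) = -679 + 287/3 = -1750/3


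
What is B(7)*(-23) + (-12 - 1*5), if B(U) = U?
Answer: -178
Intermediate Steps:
B(7)*(-23) + (-12 - 1*5) = 7*(-23) + (-12 - 1*5) = -161 + (-12 - 5) = -161 - 17 = -178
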